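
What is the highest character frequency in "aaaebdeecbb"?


Input: aaaebdeecbb
Character counts:
  'a': 3
  'b': 3
  'c': 1
  'd': 1
  'e': 3
Maximum frequency: 3

3


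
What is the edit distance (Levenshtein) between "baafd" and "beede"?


Computing edit distance: "baafd" -> "beede"
DP table:
           b    e    e    d    e
      0    1    2    3    4    5
  b   1    0    1    2    3    4
  a   2    1    1    2    3    4
  a   3    2    2    2    3    4
  f   4    3    3    3    3    4
  d   5    4    4    4    3    4
Edit distance = dp[5][5] = 4

4


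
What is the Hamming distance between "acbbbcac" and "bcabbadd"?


Comparing "acbbbcac" and "bcabbadd" position by position:
  Position 0: 'a' vs 'b' => differ
  Position 1: 'c' vs 'c' => same
  Position 2: 'b' vs 'a' => differ
  Position 3: 'b' vs 'b' => same
  Position 4: 'b' vs 'b' => same
  Position 5: 'c' vs 'a' => differ
  Position 6: 'a' vs 'd' => differ
  Position 7: 'c' vs 'd' => differ
Total differences (Hamming distance): 5

5


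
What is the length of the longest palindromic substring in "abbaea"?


Input: "abbaea"
Checking substrings for palindromes:
  [0:4] "abba" (len 4) => palindrome
  [3:6] "aea" (len 3) => palindrome
  [1:3] "bb" (len 2) => palindrome
Longest palindromic substring: "abba" with length 4

4


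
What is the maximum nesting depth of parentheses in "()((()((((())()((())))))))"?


Input: "()((()((((())()((())))))))"
Tracking depth:
  Position 0 '(': depth becomes 1
  Position 1 ')': depth becomes 0
  Position 2 '(': depth becomes 1
  Position 3 '(': depth becomes 2
  Position 4 '(': depth becomes 3
  Position 5 ')': depth becomes 2
  Position 6 '(': depth becomes 3
  Position 7 '(': depth becomes 4
  Position 8 '(': depth becomes 5
  Position 9 '(': depth becomes 6
  Position 10 '(': depth becomes 7
  Position 11 ')': depth becomes 6
  Position 12 ')': depth becomes 5
  Position 13 '(': depth becomes 6
  Position 14 ')': depth becomes 5
  Position 15 '(': depth becomes 6
  Position 16 '(': depth becomes 7
  Position 17 '(': depth becomes 8
  Position 18 ')': depth becomes 7
  Position 19 ')': depth becomes 6
  Position 20 ')': depth becomes 5
  Position 21 ')': depth becomes 4
  Position 22 ')': depth becomes 3
  Position 23 ')': depth becomes 2
  Position 24 ')': depth becomes 1
  Position 25 ')': depth becomes 0
Maximum depth reached: 8

8


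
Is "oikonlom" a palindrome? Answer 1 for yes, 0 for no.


Input: oikonlom
Reversed: molnokio
  Compare pos 0 ('o') with pos 7 ('m'): MISMATCH
  Compare pos 1 ('i') with pos 6 ('o'): MISMATCH
  Compare pos 2 ('k') with pos 5 ('l'): MISMATCH
  Compare pos 3 ('o') with pos 4 ('n'): MISMATCH
Result: not a palindrome

0


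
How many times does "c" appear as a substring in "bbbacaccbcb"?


Searching for "c" in "bbbacaccbcb"
Scanning each position:
  Position 0: "b" => no
  Position 1: "b" => no
  Position 2: "b" => no
  Position 3: "a" => no
  Position 4: "c" => MATCH
  Position 5: "a" => no
  Position 6: "c" => MATCH
  Position 7: "c" => MATCH
  Position 8: "b" => no
  Position 9: "c" => MATCH
  Position 10: "b" => no
Total occurrences: 4

4


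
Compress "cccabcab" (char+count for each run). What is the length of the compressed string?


Input: cccabcab
Runs:
  'c' x 3 => "c3"
  'a' x 1 => "a1"
  'b' x 1 => "b1"
  'c' x 1 => "c1"
  'a' x 1 => "a1"
  'b' x 1 => "b1"
Compressed: "c3a1b1c1a1b1"
Compressed length: 12

12


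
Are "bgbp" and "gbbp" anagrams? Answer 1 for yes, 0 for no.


Strings: "bgbp", "gbbp"
Sorted first:  bbgp
Sorted second: bbgp
Sorted forms match => anagrams

1


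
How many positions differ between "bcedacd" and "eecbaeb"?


Comparing "bcedacd" and "eecbaeb" position by position:
  Position 0: 'b' vs 'e' => DIFFER
  Position 1: 'c' vs 'e' => DIFFER
  Position 2: 'e' vs 'c' => DIFFER
  Position 3: 'd' vs 'b' => DIFFER
  Position 4: 'a' vs 'a' => same
  Position 5: 'c' vs 'e' => DIFFER
  Position 6: 'd' vs 'b' => DIFFER
Positions that differ: 6

6


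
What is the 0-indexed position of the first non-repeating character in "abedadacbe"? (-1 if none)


Input: abedadacbe
Character frequencies:
  'a': 3
  'b': 2
  'c': 1
  'd': 2
  'e': 2
Scanning left to right for freq == 1:
  Position 0 ('a'): freq=3, skip
  Position 1 ('b'): freq=2, skip
  Position 2 ('e'): freq=2, skip
  Position 3 ('d'): freq=2, skip
  Position 4 ('a'): freq=3, skip
  Position 5 ('d'): freq=2, skip
  Position 6 ('a'): freq=3, skip
  Position 7 ('c'): unique! => answer = 7

7


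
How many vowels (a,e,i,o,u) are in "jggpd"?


Input: jggpd
Checking each character:
  'j' at position 0: consonant
  'g' at position 1: consonant
  'g' at position 2: consonant
  'p' at position 3: consonant
  'd' at position 4: consonant
Total vowels: 0

0


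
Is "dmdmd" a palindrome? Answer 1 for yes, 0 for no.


Input: dmdmd
Reversed: dmdmd
  Compare pos 0 ('d') with pos 4 ('d'): match
  Compare pos 1 ('m') with pos 3 ('m'): match
Result: palindrome

1


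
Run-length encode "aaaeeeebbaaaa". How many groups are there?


Input: aaaeeeebbaaaa
Scanning for consecutive runs:
  Group 1: 'a' x 3 (positions 0-2)
  Group 2: 'e' x 4 (positions 3-6)
  Group 3: 'b' x 2 (positions 7-8)
  Group 4: 'a' x 4 (positions 9-12)
Total groups: 4

4


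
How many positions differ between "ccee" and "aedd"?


Comparing "ccee" and "aedd" position by position:
  Position 0: 'c' vs 'a' => DIFFER
  Position 1: 'c' vs 'e' => DIFFER
  Position 2: 'e' vs 'd' => DIFFER
  Position 3: 'e' vs 'd' => DIFFER
Positions that differ: 4

4


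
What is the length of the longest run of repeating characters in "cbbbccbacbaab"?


Input: "cbbbccbacbaab"
Scanning for longest run:
  Position 1 ('b'): new char, reset run to 1
  Position 2 ('b'): continues run of 'b', length=2
  Position 3 ('b'): continues run of 'b', length=3
  Position 4 ('c'): new char, reset run to 1
  Position 5 ('c'): continues run of 'c', length=2
  Position 6 ('b'): new char, reset run to 1
  Position 7 ('a'): new char, reset run to 1
  Position 8 ('c'): new char, reset run to 1
  Position 9 ('b'): new char, reset run to 1
  Position 10 ('a'): new char, reset run to 1
  Position 11 ('a'): continues run of 'a', length=2
  Position 12 ('b'): new char, reset run to 1
Longest run: 'b' with length 3

3


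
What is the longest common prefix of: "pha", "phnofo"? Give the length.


Words: pha, phnofo
  Position 0: all 'p' => match
  Position 1: all 'h' => match
  Position 2: ('a', 'n') => mismatch, stop
LCP = "ph" (length 2)

2


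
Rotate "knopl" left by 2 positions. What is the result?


Input: "knopl", rotate left by 2
First 2 characters: "kn"
Remaining characters: "opl"
Concatenate remaining + first: "opl" + "kn" = "oplkn"

oplkn


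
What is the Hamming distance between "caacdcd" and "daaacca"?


Comparing "caacdcd" and "daaacca" position by position:
  Position 0: 'c' vs 'd' => differ
  Position 1: 'a' vs 'a' => same
  Position 2: 'a' vs 'a' => same
  Position 3: 'c' vs 'a' => differ
  Position 4: 'd' vs 'c' => differ
  Position 5: 'c' vs 'c' => same
  Position 6: 'd' vs 'a' => differ
Total differences (Hamming distance): 4

4


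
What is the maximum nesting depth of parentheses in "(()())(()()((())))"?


Input: "(()())(()()((())))"
Tracking depth:
  Position 0 '(': depth becomes 1
  Position 1 '(': depth becomes 2
  Position 2 ')': depth becomes 1
  Position 3 '(': depth becomes 2
  Position 4 ')': depth becomes 1
  Position 5 ')': depth becomes 0
  Position 6 '(': depth becomes 1
  Position 7 '(': depth becomes 2
  Position 8 ')': depth becomes 1
  Position 9 '(': depth becomes 2
  Position 10 ')': depth becomes 1
  Position 11 '(': depth becomes 2
  Position 12 '(': depth becomes 3
  Position 13 '(': depth becomes 4
  Position 14 ')': depth becomes 3
  Position 15 ')': depth becomes 2
  Position 16 ')': depth becomes 1
  Position 17 ')': depth becomes 0
Maximum depth reached: 4

4


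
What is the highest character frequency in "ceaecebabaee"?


Input: ceaecebabaee
Character counts:
  'a': 3
  'b': 2
  'c': 2
  'e': 5
Maximum frequency: 5

5


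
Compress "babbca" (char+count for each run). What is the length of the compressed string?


Input: babbca
Runs:
  'b' x 1 => "b1"
  'a' x 1 => "a1"
  'b' x 2 => "b2"
  'c' x 1 => "c1"
  'a' x 1 => "a1"
Compressed: "b1a1b2c1a1"
Compressed length: 10

10


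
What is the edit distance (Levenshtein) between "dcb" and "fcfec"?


Computing edit distance: "dcb" -> "fcfec"
DP table:
           f    c    f    e    c
      0    1    2    3    4    5
  d   1    1    2    3    4    5
  c   2    2    1    2    3    4
  b   3    3    2    2    3    4
Edit distance = dp[3][5] = 4

4


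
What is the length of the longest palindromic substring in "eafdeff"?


Input: "eafdeff"
Checking substrings for palindromes:
  [5:7] "ff" (len 2) => palindrome
Longest palindromic substring: "ff" with length 2

2


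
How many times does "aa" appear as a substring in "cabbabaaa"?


Searching for "aa" in "cabbabaaa"
Scanning each position:
  Position 0: "ca" => no
  Position 1: "ab" => no
  Position 2: "bb" => no
  Position 3: "ba" => no
  Position 4: "ab" => no
  Position 5: "ba" => no
  Position 6: "aa" => MATCH
  Position 7: "aa" => MATCH
Total occurrences: 2

2


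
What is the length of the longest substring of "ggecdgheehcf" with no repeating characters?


Input: "ggecdgheehcf"
Sliding window (track last position of each char):
  Position 0 ('g'): window [0,0] length 1 -- new best
  Position 1 ('g'): repeat (last at 0), move window start to 1
  Position 1 ('g'): window [1,1] length 1
  Position 2 ('e'): window [1,2] length 2 -- new best
  Position 3 ('c'): window [1,3] length 3 -- new best
  Position 4 ('d'): window [1,4] length 4 -- new best
  Position 5 ('g'): repeat (last at 1), move window start to 2
  Position 5 ('g'): window [2,5] length 4
  Position 6 ('h'): window [2,6] length 5 -- new best
  Position 7 ('e'): repeat (last at 2), move window start to 3
  Position 7 ('e'): window [3,7] length 5
  Position 8 ('e'): repeat (last at 7), move window start to 8
  Position 8 ('e'): window [8,8] length 1
  Position 9 ('h'): window [8,9] length 2
  Position 10 ('c'): window [8,10] length 3
  Position 11 ('f'): window [8,11] length 4
Longest substring with no repeats: "ecdgh" with length 5

5


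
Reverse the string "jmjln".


Input: jmjln
Reading characters right to left:
  Position 4: 'n'
  Position 3: 'l'
  Position 2: 'j'
  Position 1: 'm'
  Position 0: 'j'
Reversed: nljmj

nljmj


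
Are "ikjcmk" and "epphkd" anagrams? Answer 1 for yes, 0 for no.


Strings: "ikjcmk", "epphkd"
Sorted first:  cijkkm
Sorted second: dehkpp
Differ at position 0: 'c' vs 'd' => not anagrams

0


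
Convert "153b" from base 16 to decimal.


Input: "153b" in base 16
Positional expansion:
  Digit '1' (value 1) x 16^3 = 4096
  Digit '5' (value 5) x 16^2 = 1280
  Digit '3' (value 3) x 16^1 = 48
  Digit 'b' (value 11) x 16^0 = 11
Sum = 5435

5435


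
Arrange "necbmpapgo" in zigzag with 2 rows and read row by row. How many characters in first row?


Zigzag "necbmpapgo" into 2 rows:
Placing characters:
  'n' => row 0
  'e' => row 1
  'c' => row 0
  'b' => row 1
  'm' => row 0
  'p' => row 1
  'a' => row 0
  'p' => row 1
  'g' => row 0
  'o' => row 1
Rows:
  Row 0: "ncmag"
  Row 1: "ebppo"
First row length: 5

5


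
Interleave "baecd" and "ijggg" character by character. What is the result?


Interleaving "baecd" and "ijggg":
  Position 0: 'b' from first, 'i' from second => "bi"
  Position 1: 'a' from first, 'j' from second => "aj"
  Position 2: 'e' from first, 'g' from second => "eg"
  Position 3: 'c' from first, 'g' from second => "cg"
  Position 4: 'd' from first, 'g' from second => "dg"
Result: biajegcgdg

biajegcgdg


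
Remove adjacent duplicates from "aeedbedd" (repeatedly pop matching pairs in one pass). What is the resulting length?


Input: aeedbedd
Stack-based adjacent duplicate removal:
  Read 'a': push. Stack: a
  Read 'e': push. Stack: ae
  Read 'e': matches stack top 'e' => pop. Stack: a
  Read 'd': push. Stack: ad
  Read 'b': push. Stack: adb
  Read 'e': push. Stack: adbe
  Read 'd': push. Stack: adbed
  Read 'd': matches stack top 'd' => pop. Stack: adbe
Final stack: "adbe" (length 4)

4


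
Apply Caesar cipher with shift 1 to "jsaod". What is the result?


Caesar cipher: shift "jsaod" by 1
  'j' (pos 9) + 1 = pos 10 = 'k'
  's' (pos 18) + 1 = pos 19 = 't'
  'a' (pos 0) + 1 = pos 1 = 'b'
  'o' (pos 14) + 1 = pos 15 = 'p'
  'd' (pos 3) + 1 = pos 4 = 'e'
Result: ktbpe

ktbpe


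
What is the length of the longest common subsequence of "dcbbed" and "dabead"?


LCS of "dcbbed" and "dabead"
DP table:
           d    a    b    e    a    d
      0    0    0    0    0    0    0
  d   0    1    1    1    1    1    1
  c   0    1    1    1    1    1    1
  b   0    1    1    2    2    2    2
  b   0    1    1    2    2    2    2
  e   0    1    1    2    3    3    3
  d   0    1    1    2    3    3    4
LCS length = dp[6][6] = 4

4


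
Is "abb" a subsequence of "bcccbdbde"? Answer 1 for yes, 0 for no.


Check if "abb" is a subsequence of "bcccbdbde"
Greedy scan:
  Position 0 ('b'): no match needed
  Position 1 ('c'): no match needed
  Position 2 ('c'): no match needed
  Position 3 ('c'): no match needed
  Position 4 ('b'): no match needed
  Position 5 ('d'): no match needed
  Position 6 ('b'): no match needed
  Position 7 ('d'): no match needed
  Position 8 ('e'): no match needed
Only matched 0/3 characters => not a subsequence

0


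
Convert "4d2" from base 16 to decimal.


Input: "4d2" in base 16
Positional expansion:
  Digit '4' (value 4) x 16^2 = 1024
  Digit 'd' (value 13) x 16^1 = 208
  Digit '2' (value 2) x 16^0 = 2
Sum = 1234

1234


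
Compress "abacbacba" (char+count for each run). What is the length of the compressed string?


Input: abacbacba
Runs:
  'a' x 1 => "a1"
  'b' x 1 => "b1"
  'a' x 1 => "a1"
  'c' x 1 => "c1"
  'b' x 1 => "b1"
  'a' x 1 => "a1"
  'c' x 1 => "c1"
  'b' x 1 => "b1"
  'a' x 1 => "a1"
Compressed: "a1b1a1c1b1a1c1b1a1"
Compressed length: 18

18


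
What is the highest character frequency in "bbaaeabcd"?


Input: bbaaeabcd
Character counts:
  'a': 3
  'b': 3
  'c': 1
  'd': 1
  'e': 1
Maximum frequency: 3

3


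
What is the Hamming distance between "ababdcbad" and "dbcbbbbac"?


Comparing "ababdcbad" and "dbcbbbbac" position by position:
  Position 0: 'a' vs 'd' => differ
  Position 1: 'b' vs 'b' => same
  Position 2: 'a' vs 'c' => differ
  Position 3: 'b' vs 'b' => same
  Position 4: 'd' vs 'b' => differ
  Position 5: 'c' vs 'b' => differ
  Position 6: 'b' vs 'b' => same
  Position 7: 'a' vs 'a' => same
  Position 8: 'd' vs 'c' => differ
Total differences (Hamming distance): 5

5


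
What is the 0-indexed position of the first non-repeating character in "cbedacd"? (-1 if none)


Input: cbedacd
Character frequencies:
  'a': 1
  'b': 1
  'c': 2
  'd': 2
  'e': 1
Scanning left to right for freq == 1:
  Position 0 ('c'): freq=2, skip
  Position 1 ('b'): unique! => answer = 1

1


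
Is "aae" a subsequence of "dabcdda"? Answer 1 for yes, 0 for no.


Check if "aae" is a subsequence of "dabcdda"
Greedy scan:
  Position 0 ('d'): no match needed
  Position 1 ('a'): matches sub[0] = 'a'
  Position 2 ('b'): no match needed
  Position 3 ('c'): no match needed
  Position 4 ('d'): no match needed
  Position 5 ('d'): no match needed
  Position 6 ('a'): matches sub[1] = 'a'
Only matched 2/3 characters => not a subsequence

0


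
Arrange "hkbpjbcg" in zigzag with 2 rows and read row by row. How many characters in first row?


Zigzag "hkbpjbcg" into 2 rows:
Placing characters:
  'h' => row 0
  'k' => row 1
  'b' => row 0
  'p' => row 1
  'j' => row 0
  'b' => row 1
  'c' => row 0
  'g' => row 1
Rows:
  Row 0: "hbjc"
  Row 1: "kpbg"
First row length: 4

4


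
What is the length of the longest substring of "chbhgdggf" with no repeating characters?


Input: "chbhgdggf"
Sliding window (track last position of each char):
  Position 0 ('c'): window [0,0] length 1 -- new best
  Position 1 ('h'): window [0,1] length 2 -- new best
  Position 2 ('b'): window [0,2] length 3 -- new best
  Position 3 ('h'): repeat (last at 1), move window start to 2
  Position 3 ('h'): window [2,3] length 2
  Position 4 ('g'): window [2,4] length 3
  Position 5 ('d'): window [2,5] length 4 -- new best
  Position 6 ('g'): repeat (last at 4), move window start to 5
  Position 6 ('g'): window [5,6] length 2
  Position 7 ('g'): repeat (last at 6), move window start to 7
  Position 7 ('g'): window [7,7] length 1
  Position 8 ('f'): window [7,8] length 2
Longest substring with no repeats: "bhgd" with length 4

4


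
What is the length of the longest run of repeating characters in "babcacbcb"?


Input: "babcacbcb"
Scanning for longest run:
  Position 1 ('a'): new char, reset run to 1
  Position 2 ('b'): new char, reset run to 1
  Position 3 ('c'): new char, reset run to 1
  Position 4 ('a'): new char, reset run to 1
  Position 5 ('c'): new char, reset run to 1
  Position 6 ('b'): new char, reset run to 1
  Position 7 ('c'): new char, reset run to 1
  Position 8 ('b'): new char, reset run to 1
Longest run: 'b' with length 1

1


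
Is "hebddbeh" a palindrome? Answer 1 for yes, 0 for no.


Input: hebddbeh
Reversed: hebddbeh
  Compare pos 0 ('h') with pos 7 ('h'): match
  Compare pos 1 ('e') with pos 6 ('e'): match
  Compare pos 2 ('b') with pos 5 ('b'): match
  Compare pos 3 ('d') with pos 4 ('d'): match
Result: palindrome

1


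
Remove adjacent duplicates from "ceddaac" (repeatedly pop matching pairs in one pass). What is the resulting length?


Input: ceddaac
Stack-based adjacent duplicate removal:
  Read 'c': push. Stack: c
  Read 'e': push. Stack: ce
  Read 'd': push. Stack: ced
  Read 'd': matches stack top 'd' => pop. Stack: ce
  Read 'a': push. Stack: cea
  Read 'a': matches stack top 'a' => pop. Stack: ce
  Read 'c': push. Stack: cec
Final stack: "cec" (length 3)

3


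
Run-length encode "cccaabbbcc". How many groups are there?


Input: cccaabbbcc
Scanning for consecutive runs:
  Group 1: 'c' x 3 (positions 0-2)
  Group 2: 'a' x 2 (positions 3-4)
  Group 3: 'b' x 3 (positions 5-7)
  Group 4: 'c' x 2 (positions 8-9)
Total groups: 4

4


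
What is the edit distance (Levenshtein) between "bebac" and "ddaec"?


Computing edit distance: "bebac" -> "ddaec"
DP table:
           d    d    a    e    c
      0    1    2    3    4    5
  b   1    1    2    3    4    5
  e   2    2    2    3    3    4
  b   3    3    3    3    4    4
  a   4    4    4    3    4    5
  c   5    5    5    4    4    4
Edit distance = dp[5][5] = 4

4


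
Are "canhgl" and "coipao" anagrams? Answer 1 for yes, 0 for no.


Strings: "canhgl", "coipao"
Sorted first:  acghln
Sorted second: acioop
Differ at position 2: 'g' vs 'i' => not anagrams

0


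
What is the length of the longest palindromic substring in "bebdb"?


Input: "bebdb"
Checking substrings for palindromes:
  [0:3] "beb" (len 3) => palindrome
  [2:5] "bdb" (len 3) => palindrome
Longest palindromic substring: "beb" with length 3

3


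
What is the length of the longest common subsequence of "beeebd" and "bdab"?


LCS of "beeebd" and "bdab"
DP table:
           b    d    a    b
      0    0    0    0    0
  b   0    1    1    1    1
  e   0    1    1    1    1
  e   0    1    1    1    1
  e   0    1    1    1    1
  b   0    1    1    1    2
  d   0    1    2    2    2
LCS length = dp[6][4] = 2

2


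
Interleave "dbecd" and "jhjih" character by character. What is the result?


Interleaving "dbecd" and "jhjih":
  Position 0: 'd' from first, 'j' from second => "dj"
  Position 1: 'b' from first, 'h' from second => "bh"
  Position 2: 'e' from first, 'j' from second => "ej"
  Position 3: 'c' from first, 'i' from second => "ci"
  Position 4: 'd' from first, 'h' from second => "dh"
Result: djbhejcidh

djbhejcidh


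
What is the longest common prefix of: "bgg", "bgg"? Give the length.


Words: bgg, bgg
  Position 0: all 'b' => match
  Position 1: all 'g' => match
  Position 2: all 'g' => match
LCP = "bgg" (length 3)

3


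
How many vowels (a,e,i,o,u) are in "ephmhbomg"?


Input: ephmhbomg
Checking each character:
  'e' at position 0: vowel (running total: 1)
  'p' at position 1: consonant
  'h' at position 2: consonant
  'm' at position 3: consonant
  'h' at position 4: consonant
  'b' at position 5: consonant
  'o' at position 6: vowel (running total: 2)
  'm' at position 7: consonant
  'g' at position 8: consonant
Total vowels: 2

2


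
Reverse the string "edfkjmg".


Input: edfkjmg
Reading characters right to left:
  Position 6: 'g'
  Position 5: 'm'
  Position 4: 'j'
  Position 3: 'k'
  Position 2: 'f'
  Position 1: 'd'
  Position 0: 'e'
Reversed: gmjkfde

gmjkfde


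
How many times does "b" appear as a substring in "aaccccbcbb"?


Searching for "b" in "aaccccbcbb"
Scanning each position:
  Position 0: "a" => no
  Position 1: "a" => no
  Position 2: "c" => no
  Position 3: "c" => no
  Position 4: "c" => no
  Position 5: "c" => no
  Position 6: "b" => MATCH
  Position 7: "c" => no
  Position 8: "b" => MATCH
  Position 9: "b" => MATCH
Total occurrences: 3

3


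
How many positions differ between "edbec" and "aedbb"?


Comparing "edbec" and "aedbb" position by position:
  Position 0: 'e' vs 'a' => DIFFER
  Position 1: 'd' vs 'e' => DIFFER
  Position 2: 'b' vs 'd' => DIFFER
  Position 3: 'e' vs 'b' => DIFFER
  Position 4: 'c' vs 'b' => DIFFER
Positions that differ: 5

5


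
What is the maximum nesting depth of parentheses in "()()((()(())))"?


Input: "()()((()(())))"
Tracking depth:
  Position 0 '(': depth becomes 1
  Position 1 ')': depth becomes 0
  Position 2 '(': depth becomes 1
  Position 3 ')': depth becomes 0
  Position 4 '(': depth becomes 1
  Position 5 '(': depth becomes 2
  Position 6 '(': depth becomes 3
  Position 7 ')': depth becomes 2
  Position 8 '(': depth becomes 3
  Position 9 '(': depth becomes 4
  Position 10 ')': depth becomes 3
  Position 11 ')': depth becomes 2
  Position 12 ')': depth becomes 1
  Position 13 ')': depth becomes 0
Maximum depth reached: 4

4


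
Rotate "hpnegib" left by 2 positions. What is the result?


Input: "hpnegib", rotate left by 2
First 2 characters: "hp"
Remaining characters: "negib"
Concatenate remaining + first: "negib" + "hp" = "negibhp"

negibhp


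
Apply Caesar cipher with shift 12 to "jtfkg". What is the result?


Caesar cipher: shift "jtfkg" by 12
  'j' (pos 9) + 12 = pos 21 = 'v'
  't' (pos 19) + 12 = pos 5 = 'f'
  'f' (pos 5) + 12 = pos 17 = 'r'
  'k' (pos 10) + 12 = pos 22 = 'w'
  'g' (pos 6) + 12 = pos 18 = 's'
Result: vfrws

vfrws


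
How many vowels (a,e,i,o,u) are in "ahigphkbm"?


Input: ahigphkbm
Checking each character:
  'a' at position 0: vowel (running total: 1)
  'h' at position 1: consonant
  'i' at position 2: vowel (running total: 2)
  'g' at position 3: consonant
  'p' at position 4: consonant
  'h' at position 5: consonant
  'k' at position 6: consonant
  'b' at position 7: consonant
  'm' at position 8: consonant
Total vowels: 2

2


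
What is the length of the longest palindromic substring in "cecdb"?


Input: "cecdb"
Checking substrings for palindromes:
  [0:3] "cec" (len 3) => palindrome
Longest palindromic substring: "cec" with length 3

3


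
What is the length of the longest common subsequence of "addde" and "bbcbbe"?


LCS of "addde" and "bbcbbe"
DP table:
           b    b    c    b    b    e
      0    0    0    0    0    0    0
  a   0    0    0    0    0    0    0
  d   0    0    0    0    0    0    0
  d   0    0    0    0    0    0    0
  d   0    0    0    0    0    0    0
  e   0    0    0    0    0    0    1
LCS length = dp[5][6] = 1

1


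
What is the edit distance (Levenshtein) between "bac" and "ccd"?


Computing edit distance: "bac" -> "ccd"
DP table:
           c    c    d
      0    1    2    3
  b   1    1    2    3
  a   2    2    2    3
  c   3    2    2    3
Edit distance = dp[3][3] = 3

3


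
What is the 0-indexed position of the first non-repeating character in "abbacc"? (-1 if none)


Input: abbacc
Character frequencies:
  'a': 2
  'b': 2
  'c': 2
Scanning left to right for freq == 1:
  Position 0 ('a'): freq=2, skip
  Position 1 ('b'): freq=2, skip
  Position 2 ('b'): freq=2, skip
  Position 3 ('a'): freq=2, skip
  Position 4 ('c'): freq=2, skip
  Position 5 ('c'): freq=2, skip
  No unique character found => answer = -1

-1


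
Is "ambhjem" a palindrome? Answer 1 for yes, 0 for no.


Input: ambhjem
Reversed: mejhbma
  Compare pos 0 ('a') with pos 6 ('m'): MISMATCH
  Compare pos 1 ('m') with pos 5 ('e'): MISMATCH
  Compare pos 2 ('b') with pos 4 ('j'): MISMATCH
Result: not a palindrome

0


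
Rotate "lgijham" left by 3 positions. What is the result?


Input: "lgijham", rotate left by 3
First 3 characters: "lgi"
Remaining characters: "jham"
Concatenate remaining + first: "jham" + "lgi" = "jhamlgi"

jhamlgi


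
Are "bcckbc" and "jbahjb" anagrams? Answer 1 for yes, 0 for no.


Strings: "bcckbc", "jbahjb"
Sorted first:  bbccck
Sorted second: abbhjj
Differ at position 0: 'b' vs 'a' => not anagrams

0


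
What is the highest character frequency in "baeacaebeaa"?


Input: baeacaebeaa
Character counts:
  'a': 5
  'b': 2
  'c': 1
  'e': 3
Maximum frequency: 5

5


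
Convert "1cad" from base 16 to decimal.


Input: "1cad" in base 16
Positional expansion:
  Digit '1' (value 1) x 16^3 = 4096
  Digit 'c' (value 12) x 16^2 = 3072
  Digit 'a' (value 10) x 16^1 = 160
  Digit 'd' (value 13) x 16^0 = 13
Sum = 7341

7341


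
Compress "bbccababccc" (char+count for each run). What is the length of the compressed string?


Input: bbccababccc
Runs:
  'b' x 2 => "b2"
  'c' x 2 => "c2"
  'a' x 1 => "a1"
  'b' x 1 => "b1"
  'a' x 1 => "a1"
  'b' x 1 => "b1"
  'c' x 3 => "c3"
Compressed: "b2c2a1b1a1b1c3"
Compressed length: 14

14


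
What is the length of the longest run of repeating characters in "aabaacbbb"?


Input: "aabaacbbb"
Scanning for longest run:
  Position 1 ('a'): continues run of 'a', length=2
  Position 2 ('b'): new char, reset run to 1
  Position 3 ('a'): new char, reset run to 1
  Position 4 ('a'): continues run of 'a', length=2
  Position 5 ('c'): new char, reset run to 1
  Position 6 ('b'): new char, reset run to 1
  Position 7 ('b'): continues run of 'b', length=2
  Position 8 ('b'): continues run of 'b', length=3
Longest run: 'b' with length 3

3


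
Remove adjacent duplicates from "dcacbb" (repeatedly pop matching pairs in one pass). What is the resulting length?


Input: dcacbb
Stack-based adjacent duplicate removal:
  Read 'd': push. Stack: d
  Read 'c': push. Stack: dc
  Read 'a': push. Stack: dca
  Read 'c': push. Stack: dcac
  Read 'b': push. Stack: dcacb
  Read 'b': matches stack top 'b' => pop. Stack: dcac
Final stack: "dcac" (length 4)

4


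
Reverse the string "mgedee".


Input: mgedee
Reading characters right to left:
  Position 5: 'e'
  Position 4: 'e'
  Position 3: 'd'
  Position 2: 'e'
  Position 1: 'g'
  Position 0: 'm'
Reversed: eedegm

eedegm


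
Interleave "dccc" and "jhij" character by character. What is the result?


Interleaving "dccc" and "jhij":
  Position 0: 'd' from first, 'j' from second => "dj"
  Position 1: 'c' from first, 'h' from second => "ch"
  Position 2: 'c' from first, 'i' from second => "ci"
  Position 3: 'c' from first, 'j' from second => "cj"
Result: djchcicj

djchcicj


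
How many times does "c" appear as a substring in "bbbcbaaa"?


Searching for "c" in "bbbcbaaa"
Scanning each position:
  Position 0: "b" => no
  Position 1: "b" => no
  Position 2: "b" => no
  Position 3: "c" => MATCH
  Position 4: "b" => no
  Position 5: "a" => no
  Position 6: "a" => no
  Position 7: "a" => no
Total occurrences: 1

1


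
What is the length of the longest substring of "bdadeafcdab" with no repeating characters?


Input: "bdadeafcdab"
Sliding window (track last position of each char):
  Position 0 ('b'): window [0,0] length 1 -- new best
  Position 1 ('d'): window [0,1] length 2 -- new best
  Position 2 ('a'): window [0,2] length 3 -- new best
  Position 3 ('d'): repeat (last at 1), move window start to 2
  Position 3 ('d'): window [2,3] length 2
  Position 4 ('e'): window [2,4] length 3
  Position 5 ('a'): repeat (last at 2), move window start to 3
  Position 5 ('a'): window [3,5] length 3
  Position 6 ('f'): window [3,6] length 4 -- new best
  Position 7 ('c'): window [3,7] length 5 -- new best
  Position 8 ('d'): repeat (last at 3), move window start to 4
  Position 8 ('d'): window [4,8] length 5
  Position 9 ('a'): repeat (last at 5), move window start to 6
  Position 9 ('a'): window [6,9] length 4
  Position 10 ('b'): window [6,10] length 5
Longest substring with no repeats: "deafc" with length 5

5


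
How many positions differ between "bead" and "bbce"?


Comparing "bead" and "bbce" position by position:
  Position 0: 'b' vs 'b' => same
  Position 1: 'e' vs 'b' => DIFFER
  Position 2: 'a' vs 'c' => DIFFER
  Position 3: 'd' vs 'e' => DIFFER
Positions that differ: 3

3


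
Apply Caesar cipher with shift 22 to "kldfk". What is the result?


Caesar cipher: shift "kldfk" by 22
  'k' (pos 10) + 22 = pos 6 = 'g'
  'l' (pos 11) + 22 = pos 7 = 'h'
  'd' (pos 3) + 22 = pos 25 = 'z'
  'f' (pos 5) + 22 = pos 1 = 'b'
  'k' (pos 10) + 22 = pos 6 = 'g'
Result: ghzbg

ghzbg


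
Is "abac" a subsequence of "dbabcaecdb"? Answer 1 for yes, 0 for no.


Check if "abac" is a subsequence of "dbabcaecdb"
Greedy scan:
  Position 0 ('d'): no match needed
  Position 1 ('b'): no match needed
  Position 2 ('a'): matches sub[0] = 'a'
  Position 3 ('b'): matches sub[1] = 'b'
  Position 4 ('c'): no match needed
  Position 5 ('a'): matches sub[2] = 'a'
  Position 6 ('e'): no match needed
  Position 7 ('c'): matches sub[3] = 'c'
  Position 8 ('d'): no match needed
  Position 9 ('b'): no match needed
All 4 characters matched => is a subsequence

1


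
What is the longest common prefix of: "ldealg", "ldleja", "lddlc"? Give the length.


Words: ldealg, ldleja, lddlc
  Position 0: all 'l' => match
  Position 1: all 'd' => match
  Position 2: ('e', 'l', 'd') => mismatch, stop
LCP = "ld" (length 2)

2


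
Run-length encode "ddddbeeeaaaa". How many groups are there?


Input: ddddbeeeaaaa
Scanning for consecutive runs:
  Group 1: 'd' x 4 (positions 0-3)
  Group 2: 'b' x 1 (positions 4-4)
  Group 3: 'e' x 3 (positions 5-7)
  Group 4: 'a' x 4 (positions 8-11)
Total groups: 4

4


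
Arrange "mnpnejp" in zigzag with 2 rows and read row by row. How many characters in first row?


Zigzag "mnpnejp" into 2 rows:
Placing characters:
  'm' => row 0
  'n' => row 1
  'p' => row 0
  'n' => row 1
  'e' => row 0
  'j' => row 1
  'p' => row 0
Rows:
  Row 0: "mpep"
  Row 1: "nnj"
First row length: 4

4


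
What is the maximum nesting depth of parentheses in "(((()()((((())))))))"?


Input: "(((()()((((())))))))"
Tracking depth:
  Position 0 '(': depth becomes 1
  Position 1 '(': depth becomes 2
  Position 2 '(': depth becomes 3
  Position 3 '(': depth becomes 4
  Position 4 ')': depth becomes 3
  Position 5 '(': depth becomes 4
  Position 6 ')': depth becomes 3
  Position 7 '(': depth becomes 4
  Position 8 '(': depth becomes 5
  Position 9 '(': depth becomes 6
  Position 10 '(': depth becomes 7
  Position 11 '(': depth becomes 8
  Position 12 ')': depth becomes 7
  Position 13 ')': depth becomes 6
  Position 14 ')': depth becomes 5
  Position 15 ')': depth becomes 4
  Position 16 ')': depth becomes 3
  Position 17 ')': depth becomes 2
  Position 18 ')': depth becomes 1
  Position 19 ')': depth becomes 0
Maximum depth reached: 8

8


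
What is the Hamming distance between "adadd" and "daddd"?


Comparing "adadd" and "daddd" position by position:
  Position 0: 'a' vs 'd' => differ
  Position 1: 'd' vs 'a' => differ
  Position 2: 'a' vs 'd' => differ
  Position 3: 'd' vs 'd' => same
  Position 4: 'd' vs 'd' => same
Total differences (Hamming distance): 3

3


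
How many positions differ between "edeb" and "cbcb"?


Comparing "edeb" and "cbcb" position by position:
  Position 0: 'e' vs 'c' => DIFFER
  Position 1: 'd' vs 'b' => DIFFER
  Position 2: 'e' vs 'c' => DIFFER
  Position 3: 'b' vs 'b' => same
Positions that differ: 3

3


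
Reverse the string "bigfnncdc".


Input: bigfnncdc
Reading characters right to left:
  Position 8: 'c'
  Position 7: 'd'
  Position 6: 'c'
  Position 5: 'n'
  Position 4: 'n'
  Position 3: 'f'
  Position 2: 'g'
  Position 1: 'i'
  Position 0: 'b'
Reversed: cdcnnfgib

cdcnnfgib


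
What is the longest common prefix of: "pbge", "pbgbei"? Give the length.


Words: pbge, pbgbei
  Position 0: all 'p' => match
  Position 1: all 'b' => match
  Position 2: all 'g' => match
  Position 3: ('e', 'b') => mismatch, stop
LCP = "pbg" (length 3)

3


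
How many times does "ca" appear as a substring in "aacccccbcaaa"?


Searching for "ca" in "aacccccbcaaa"
Scanning each position:
  Position 0: "aa" => no
  Position 1: "ac" => no
  Position 2: "cc" => no
  Position 3: "cc" => no
  Position 4: "cc" => no
  Position 5: "cc" => no
  Position 6: "cb" => no
  Position 7: "bc" => no
  Position 8: "ca" => MATCH
  Position 9: "aa" => no
  Position 10: "aa" => no
Total occurrences: 1

1


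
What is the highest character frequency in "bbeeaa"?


Input: bbeeaa
Character counts:
  'a': 2
  'b': 2
  'e': 2
Maximum frequency: 2

2


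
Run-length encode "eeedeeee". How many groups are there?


Input: eeedeeee
Scanning for consecutive runs:
  Group 1: 'e' x 3 (positions 0-2)
  Group 2: 'd' x 1 (positions 3-3)
  Group 3: 'e' x 4 (positions 4-7)
Total groups: 3

3


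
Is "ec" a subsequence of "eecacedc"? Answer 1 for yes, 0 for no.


Check if "ec" is a subsequence of "eecacedc"
Greedy scan:
  Position 0 ('e'): matches sub[0] = 'e'
  Position 1 ('e'): no match needed
  Position 2 ('c'): matches sub[1] = 'c'
  Position 3 ('a'): no match needed
  Position 4 ('c'): no match needed
  Position 5 ('e'): no match needed
  Position 6 ('d'): no match needed
  Position 7 ('c'): no match needed
All 2 characters matched => is a subsequence

1


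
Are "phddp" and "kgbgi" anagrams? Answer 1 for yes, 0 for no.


Strings: "phddp", "kgbgi"
Sorted first:  ddhpp
Sorted second: bggik
Differ at position 0: 'd' vs 'b' => not anagrams

0


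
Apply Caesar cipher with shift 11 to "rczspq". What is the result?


Caesar cipher: shift "rczspq" by 11
  'r' (pos 17) + 11 = pos 2 = 'c'
  'c' (pos 2) + 11 = pos 13 = 'n'
  'z' (pos 25) + 11 = pos 10 = 'k'
  's' (pos 18) + 11 = pos 3 = 'd'
  'p' (pos 15) + 11 = pos 0 = 'a'
  'q' (pos 16) + 11 = pos 1 = 'b'
Result: cnkdab

cnkdab


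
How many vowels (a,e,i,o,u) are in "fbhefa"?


Input: fbhefa
Checking each character:
  'f' at position 0: consonant
  'b' at position 1: consonant
  'h' at position 2: consonant
  'e' at position 3: vowel (running total: 1)
  'f' at position 4: consonant
  'a' at position 5: vowel (running total: 2)
Total vowels: 2

2


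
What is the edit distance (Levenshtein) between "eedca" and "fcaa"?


Computing edit distance: "eedca" -> "fcaa"
DP table:
           f    c    a    a
      0    1    2    3    4
  e   1    1    2    3    4
  e   2    2    2    3    4
  d   3    3    3    3    4
  c   4    4    3    4    4
  a   5    5    4    3    4
Edit distance = dp[5][4] = 4

4


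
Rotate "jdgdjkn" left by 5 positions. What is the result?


Input: "jdgdjkn", rotate left by 5
First 5 characters: "jdgdj"
Remaining characters: "kn"
Concatenate remaining + first: "kn" + "jdgdj" = "knjdgdj"

knjdgdj


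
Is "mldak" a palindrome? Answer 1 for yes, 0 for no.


Input: mldak
Reversed: kadlm
  Compare pos 0 ('m') with pos 4 ('k'): MISMATCH
  Compare pos 1 ('l') with pos 3 ('a'): MISMATCH
Result: not a palindrome

0


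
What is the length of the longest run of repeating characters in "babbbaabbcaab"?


Input: "babbbaabbcaab"
Scanning for longest run:
  Position 1 ('a'): new char, reset run to 1
  Position 2 ('b'): new char, reset run to 1
  Position 3 ('b'): continues run of 'b', length=2
  Position 4 ('b'): continues run of 'b', length=3
  Position 5 ('a'): new char, reset run to 1
  Position 6 ('a'): continues run of 'a', length=2
  Position 7 ('b'): new char, reset run to 1
  Position 8 ('b'): continues run of 'b', length=2
  Position 9 ('c'): new char, reset run to 1
  Position 10 ('a'): new char, reset run to 1
  Position 11 ('a'): continues run of 'a', length=2
  Position 12 ('b'): new char, reset run to 1
Longest run: 'b' with length 3

3


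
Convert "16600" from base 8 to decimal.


Input: "16600" in base 8
Positional expansion:
  Digit '1' (value 1) x 8^4 = 4096
  Digit '6' (value 6) x 8^3 = 3072
  Digit '6' (value 6) x 8^2 = 384
  Digit '0' (value 0) x 8^1 = 0
  Digit '0' (value 0) x 8^0 = 0
Sum = 7552

7552


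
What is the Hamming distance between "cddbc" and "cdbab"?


Comparing "cddbc" and "cdbab" position by position:
  Position 0: 'c' vs 'c' => same
  Position 1: 'd' vs 'd' => same
  Position 2: 'd' vs 'b' => differ
  Position 3: 'b' vs 'a' => differ
  Position 4: 'c' vs 'b' => differ
Total differences (Hamming distance): 3

3


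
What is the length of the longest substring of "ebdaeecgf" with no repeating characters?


Input: "ebdaeecgf"
Sliding window (track last position of each char):
  Position 0 ('e'): window [0,0] length 1 -- new best
  Position 1 ('b'): window [0,1] length 2 -- new best
  Position 2 ('d'): window [0,2] length 3 -- new best
  Position 3 ('a'): window [0,3] length 4 -- new best
  Position 4 ('e'): repeat (last at 0), move window start to 1
  Position 4 ('e'): window [1,4] length 4
  Position 5 ('e'): repeat (last at 4), move window start to 5
  Position 5 ('e'): window [5,5] length 1
  Position 6 ('c'): window [5,6] length 2
  Position 7 ('g'): window [5,7] length 3
  Position 8 ('f'): window [5,8] length 4
Longest substring with no repeats: "ebda" with length 4

4


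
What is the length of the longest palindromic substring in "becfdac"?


Input: "becfdac"
Checking substrings for palindromes:
  No multi-char palindromic substrings found
Longest palindromic substring: "b" with length 1

1


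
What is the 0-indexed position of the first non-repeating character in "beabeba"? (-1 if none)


Input: beabeba
Character frequencies:
  'a': 2
  'b': 3
  'e': 2
Scanning left to right for freq == 1:
  Position 0 ('b'): freq=3, skip
  Position 1 ('e'): freq=2, skip
  Position 2 ('a'): freq=2, skip
  Position 3 ('b'): freq=3, skip
  Position 4 ('e'): freq=2, skip
  Position 5 ('b'): freq=3, skip
  Position 6 ('a'): freq=2, skip
  No unique character found => answer = -1

-1


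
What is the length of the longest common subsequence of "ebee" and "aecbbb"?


LCS of "ebee" and "aecbbb"
DP table:
           a    e    c    b    b    b
      0    0    0    0    0    0    0
  e   0    0    1    1    1    1    1
  b   0    0    1    1    2    2    2
  e   0    0    1    1    2    2    2
  e   0    0    1    1    2    2    2
LCS length = dp[4][6] = 2

2


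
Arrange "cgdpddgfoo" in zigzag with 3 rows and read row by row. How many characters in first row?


Zigzag "cgdpddgfoo" into 3 rows:
Placing characters:
  'c' => row 0
  'g' => row 1
  'd' => row 2
  'p' => row 1
  'd' => row 0
  'd' => row 1
  'g' => row 2
  'f' => row 1
  'o' => row 0
  'o' => row 1
Rows:
  Row 0: "cdo"
  Row 1: "gpdfo"
  Row 2: "dg"
First row length: 3

3


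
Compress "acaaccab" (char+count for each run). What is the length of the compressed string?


Input: acaaccab
Runs:
  'a' x 1 => "a1"
  'c' x 1 => "c1"
  'a' x 2 => "a2"
  'c' x 2 => "c2"
  'a' x 1 => "a1"
  'b' x 1 => "b1"
Compressed: "a1c1a2c2a1b1"
Compressed length: 12

12


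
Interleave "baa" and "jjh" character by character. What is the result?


Interleaving "baa" and "jjh":
  Position 0: 'b' from first, 'j' from second => "bj"
  Position 1: 'a' from first, 'j' from second => "aj"
  Position 2: 'a' from first, 'h' from second => "ah"
Result: bjajah

bjajah
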